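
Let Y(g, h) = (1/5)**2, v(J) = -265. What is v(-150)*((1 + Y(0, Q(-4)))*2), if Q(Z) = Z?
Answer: -2756/5 ≈ -551.20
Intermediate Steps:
Y(g, h) = 1/25 (Y(g, h) = (1/5)**2 = 1/25)
v(-150)*((1 + Y(0, Q(-4)))*2) = -265*(1 + 1/25)*2 = -1378*2/5 = -265*52/25 = -2756/5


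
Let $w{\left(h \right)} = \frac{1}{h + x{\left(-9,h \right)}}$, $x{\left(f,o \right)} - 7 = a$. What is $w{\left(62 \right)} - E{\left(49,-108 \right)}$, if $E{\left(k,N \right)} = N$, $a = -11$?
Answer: $\frac{6265}{58} \approx 108.02$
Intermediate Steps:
$x{\left(f,o \right)} = -4$ ($x{\left(f,o \right)} = 7 - 11 = -4$)
$w{\left(h \right)} = \frac{1}{-4 + h}$ ($w{\left(h \right)} = \frac{1}{h - 4} = \frac{1}{-4 + h}$)
$w{\left(62 \right)} - E{\left(49,-108 \right)} = \frac{1}{-4 + 62} - -108 = \frac{1}{58} + 108 = \frac{6265}{58}$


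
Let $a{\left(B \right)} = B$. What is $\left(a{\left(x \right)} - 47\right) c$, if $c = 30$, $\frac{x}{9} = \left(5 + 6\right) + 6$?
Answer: $3180$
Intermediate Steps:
$x = 153$ ($x = 9 \left(\left(5 + 6\right) + 6\right) = 9 \left(11 + 6\right) = 9 \cdot 17 = 153$)
$\left(a{\left(x \right)} - 47\right) c = \left(153 - 47\right) 30 = 106 \cdot 30 = 3180$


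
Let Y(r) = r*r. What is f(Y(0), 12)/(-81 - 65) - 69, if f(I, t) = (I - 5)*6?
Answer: -5022/73 ≈ -68.795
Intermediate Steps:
Y(r) = r²
f(I, t) = -30 + 6*I (f(I, t) = (-5 + I)*6 = -30 + 6*I)
f(Y(0), 12)/(-81 - 65) - 69 = (-30 + 6*0²)/(-81 - 65) - 69 = (-30 + 6*0)/(-146) - 69 = (-30 + 0)*(-1/146) - 69 = -30*(-1/146) - 69 = 15/73 - 69 = -5022/73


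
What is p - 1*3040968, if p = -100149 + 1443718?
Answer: -1697399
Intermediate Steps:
p = 1343569
p - 1*3040968 = 1343569 - 1*3040968 = 1343569 - 3040968 = -1697399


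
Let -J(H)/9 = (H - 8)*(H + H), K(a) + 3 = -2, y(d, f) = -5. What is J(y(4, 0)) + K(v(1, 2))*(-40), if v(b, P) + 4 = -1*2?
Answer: -970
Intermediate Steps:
v(b, P) = -6 (v(b, P) = -4 - 1*2 = -4 - 2 = -6)
K(a) = -5 (K(a) = -3 - 2 = -5)
J(H) = -18*H*(-8 + H) (J(H) = -9*(H - 8)*(H + H) = -9*(-8 + H)*2*H = -18*H*(-8 + H))
J(y(4, 0)) + K(v(1, 2))*(-40) = 18*(-5)*(8 - 1*(-5)) - 5*(-40) = 18*(-5)*(8 + 5) + 200 = 18*(-5)*13 + 200 = -1170 + 200 = -970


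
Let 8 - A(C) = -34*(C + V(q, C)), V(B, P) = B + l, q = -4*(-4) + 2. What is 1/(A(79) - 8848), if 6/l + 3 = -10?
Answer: -13/72250 ≈ -0.00017993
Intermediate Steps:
l = -6/13 (l = 6/(-3 - 10) = 6/(-13) = 6*(-1/13) = -6/13 ≈ -0.46154)
q = 18 (q = 16 + 2 = 18)
V(B, P) = -6/13 + B (V(B, P) = B - 6/13 = -6/13 + B)
A(C) = 7856/13 + 34*C (A(C) = 8 - (-34)*(C + (-6/13 + 18)) = 8 - (-34)*(C + 228/13) = 8 - (-34)*(228/13 + C) = 8 - (-7752/13 - 34*C) = 8 + (7752/13 + 34*C) = 7856/13 + 34*C)
1/(A(79) - 8848) = 1/((7856/13 + 34*79) - 8848) = 1/((7856/13 + 2686) - 8848) = 1/(42774/13 - 8848) = 1/(-72250/13) = -13/72250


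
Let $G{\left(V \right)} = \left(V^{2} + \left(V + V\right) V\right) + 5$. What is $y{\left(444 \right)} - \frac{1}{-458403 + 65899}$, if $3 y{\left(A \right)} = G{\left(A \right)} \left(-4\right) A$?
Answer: $- \frac{137422125145983}{392504} \approx -3.5012 \cdot 10^{8}$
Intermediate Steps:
$G{\left(V \right)} = 5 + 3 V^{2}$ ($G{\left(V \right)} = \left(V^{2} + 2 V V\right) + 5 = \left(V^{2} + 2 V^{2}\right) + 5 = 3 V^{2} + 5 = 5 + 3 V^{2}$)
$y{\left(A \right)} = \frac{A \left(-20 - 12 A^{2}\right)}{3}$ ($y{\left(A \right)} = \frac{\left(5 + 3 A^{2}\right) \left(-4\right) A}{3} = \frac{\left(-20 - 12 A^{2}\right) A}{3} = \frac{A \left(-20 - 12 A^{2}\right)}{3}$)
$y{\left(444 \right)} - \frac{1}{-458403 + 65899} = \left(-4\right) 444 \left(\frac{5}{3} + 444^{2}\right) - \frac{1}{-458403 + 65899} = \left(-4\right) 444 \left(\frac{5}{3} + 197136\right) - \frac{1}{-392504} = \left(-4\right) 444 \cdot \frac{591413}{3} - - \frac{1}{392504} = -350116496 + \frac{1}{392504} = - \frac{137422125145983}{392504}$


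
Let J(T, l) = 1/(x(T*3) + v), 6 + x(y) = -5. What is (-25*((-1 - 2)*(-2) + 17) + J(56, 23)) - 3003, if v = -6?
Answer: -60827/17 ≈ -3578.1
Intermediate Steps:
x(y) = -11 (x(y) = -6 - 5 = -11)
J(T, l) = -1/17 (J(T, l) = 1/(-11 - 6) = 1/(-17) = -1/17)
(-25*((-1 - 2)*(-2) + 17) + J(56, 23)) - 3003 = (-25*((-1 - 2)*(-2) + 17) - 1/17) - 3003 = (-25*(-3*(-2) + 17) - 1/17) - 3003 = (-25*(6 + 17) - 1/17) - 3003 = (-25*23 - 1/17) - 3003 = (-575 - 1/17) - 3003 = -9776/17 - 3003 = -60827/17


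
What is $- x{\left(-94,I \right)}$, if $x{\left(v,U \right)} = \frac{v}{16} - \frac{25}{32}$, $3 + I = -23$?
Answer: $\frac{213}{32} \approx 6.6563$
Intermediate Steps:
$I = -26$ ($I = -3 - 23 = -26$)
$x{\left(v,U \right)} = - \frac{25}{32} + \frac{v}{16}$ ($x{\left(v,U \right)} = v \frac{1}{16} - \frac{25}{32} = \frac{v}{16} - \frac{25}{32} = - \frac{25}{32} + \frac{v}{16}$)
$- x{\left(-94,I \right)} = - (- \frac{25}{32} + \frac{1}{16} \left(-94\right)) = - (- \frac{25}{32} - \frac{47}{8}) = \left(-1\right) \left(- \frac{213}{32}\right) = \frac{213}{32}$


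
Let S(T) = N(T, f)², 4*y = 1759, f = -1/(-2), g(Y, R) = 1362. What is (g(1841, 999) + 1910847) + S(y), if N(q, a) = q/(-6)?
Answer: 1104526465/576 ≈ 1.9176e+6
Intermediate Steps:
f = ½ (f = -1*(-½) = ½ ≈ 0.50000)
y = 1759/4 (y = (¼)*1759 = 1759/4 ≈ 439.75)
N(q, a) = -q/6 (N(q, a) = q*(-⅙) = -q/6)
S(T) = T²/36 (S(T) = (-T/6)² = T²/36)
(g(1841, 999) + 1910847) + S(y) = (1362 + 1910847) + (1759/4)²/36 = 1912209 + (1/36)*(3094081/16) = 1912209 + 3094081/576 = 1104526465/576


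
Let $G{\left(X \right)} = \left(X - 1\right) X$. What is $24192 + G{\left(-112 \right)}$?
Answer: $36848$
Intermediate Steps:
$G{\left(X \right)} = X \left(-1 + X\right)$ ($G{\left(X \right)} = \left(-1 + X\right) X = X \left(-1 + X\right)$)
$24192 + G{\left(-112 \right)} = 24192 - 112 \left(-1 - 112\right) = 24192 - -12656 = 24192 + 12656 = 36848$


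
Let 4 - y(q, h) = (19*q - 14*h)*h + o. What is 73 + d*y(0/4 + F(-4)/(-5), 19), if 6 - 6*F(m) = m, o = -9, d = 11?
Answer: 171401/3 ≈ 57134.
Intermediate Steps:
F(m) = 1 - m/6
y(q, h) = 13 - h*(-14*h + 19*q) (y(q, h) = 4 - ((19*q - 14*h)*h - 9) = 4 - ((-14*h + 19*q)*h - 9) = 4 - (h*(-14*h + 19*q) - 9) = 4 - (-9 + h*(-14*h + 19*q)) = 4 + (9 - h*(-14*h + 19*q)) = 13 - h*(-14*h + 19*q))
73 + d*y(0/4 + F(-4)/(-5), 19) = 73 + 11*(13 + 14*19**2 - 19*19*(0/4 + (1 - 1/6*(-4))/(-5))) = 73 + 11*(13 + 14*361 - 19*19*(0*(1/4) + (1 + 2/3)*(-1/5))) = 73 + 11*(13 + 5054 - 19*19*(0 + (5/3)*(-1/5))) = 73 + 11*(13 + 5054 - 19*19*(0 - 1/3)) = 73 + 11*(13 + 5054 - 19*19*(-1/3)) = 73 + 11*(13 + 5054 + 361/3) = 73 + 11*(15562/3) = 73 + 171182/3 = 171401/3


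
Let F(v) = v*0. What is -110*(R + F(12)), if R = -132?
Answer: 14520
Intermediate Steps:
F(v) = 0
-110*(R + F(12)) = -110*(-132 + 0) = -110*(-132) = 14520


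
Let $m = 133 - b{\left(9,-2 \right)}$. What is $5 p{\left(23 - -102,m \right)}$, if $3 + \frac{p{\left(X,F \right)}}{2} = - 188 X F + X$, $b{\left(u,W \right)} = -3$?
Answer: $-31958780$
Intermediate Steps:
$m = 136$ ($m = 133 - -3 = 133 + 3 = 136$)
$p{\left(X,F \right)} = -6 + 2 X - 376 F X$ ($p{\left(X,F \right)} = -6 + 2 \left(- 188 X F + X\right) = -6 + 2 \left(- 188 F X + X\right) = -6 + 2 \left(X - 188 F X\right) = -6 - \left(- 2 X + 376 F X\right) = -6 + 2 X - 376 F X$)
$5 p{\left(23 - -102,m \right)} = 5 \left(-6 + 2 \left(23 - -102\right) - 51136 \left(23 - -102\right)\right) = 5 \left(-6 + 2 \left(23 + 102\right) - 51136 \left(23 + 102\right)\right) = 5 \left(-6 + 2 \cdot 125 - 51136 \cdot 125\right) = 5 \left(-6 + 250 - 6392000\right) = 5 \left(-6391756\right) = -31958780$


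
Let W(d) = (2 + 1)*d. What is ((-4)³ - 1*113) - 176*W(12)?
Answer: -6513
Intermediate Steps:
W(d) = 3*d
((-4)³ - 1*113) - 176*W(12) = ((-4)³ - 1*113) - 528*12 = (-64 - 113) - 176*36 = -177 - 6336 = -6513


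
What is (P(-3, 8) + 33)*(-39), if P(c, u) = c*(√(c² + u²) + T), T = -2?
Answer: -1521 + 117*√73 ≈ -521.35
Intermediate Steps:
P(c, u) = c*(-2 + √(c² + u²)) (P(c, u) = c*(√(c² + u²) - 2) = c*(-2 + √(c² + u²)))
(P(-3, 8) + 33)*(-39) = (-3*(-2 + √((-3)² + 8²)) + 33)*(-39) = (-3*(-2 + √(9 + 64)) + 33)*(-39) = (-3*(-2 + √73) + 33)*(-39) = ((6 - 3*√73) + 33)*(-39) = (39 - 3*√73)*(-39) = -1521 + 117*√73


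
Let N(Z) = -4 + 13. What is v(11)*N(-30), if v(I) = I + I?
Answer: 198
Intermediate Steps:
N(Z) = 9
v(I) = 2*I
v(11)*N(-30) = (2*11)*9 = 22*9 = 198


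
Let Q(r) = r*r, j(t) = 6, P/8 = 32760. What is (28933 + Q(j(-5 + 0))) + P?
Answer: 291049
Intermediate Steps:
P = 262080 (P = 8*32760 = 262080)
Q(r) = r²
(28933 + Q(j(-5 + 0))) + P = (28933 + 6²) + 262080 = (28933 + 36) + 262080 = 28969 + 262080 = 291049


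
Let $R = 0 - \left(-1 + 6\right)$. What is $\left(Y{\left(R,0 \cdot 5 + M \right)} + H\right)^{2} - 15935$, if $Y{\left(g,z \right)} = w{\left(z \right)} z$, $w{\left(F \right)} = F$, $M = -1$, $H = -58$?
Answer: $-12686$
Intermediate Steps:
$R = -5$ ($R = 0 - 5 = -5$)
$Y{\left(g,z \right)} = z^{2}$ ($Y{\left(g,z \right)} = z z = z^{2}$)
$\left(Y{\left(R,0 \cdot 5 + M \right)} + H\right)^{2} - 15935 = \left(\left(0 \cdot 5 - 1\right)^{2} - 58\right)^{2} - 15935 = \left(\left(0 - 1\right)^{2} - 58\right)^{2} - 15935 = \left(\left(-1\right)^{2} - 58\right)^{2} - 15935 = \left(1 - 58\right)^{2} - 15935 = \left(-57\right)^{2} - 15935 = 3249 - 15935 = -12686$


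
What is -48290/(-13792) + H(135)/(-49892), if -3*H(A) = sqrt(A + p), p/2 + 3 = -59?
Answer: 24145/6896 + sqrt(11)/149676 ≈ 3.5013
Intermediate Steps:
p = -124 (p = -6 + 2*(-59) = -6 - 118 = -124)
H(A) = -sqrt(-124 + A)/3 (H(A) = -sqrt(A - 124)/3 = -sqrt(-124 + A)/3)
-48290/(-13792) + H(135)/(-49892) = -48290/(-13792) - sqrt(-124 + 135)/3/(-49892) = -48290*(-1/13792) - sqrt(11)/3*(-1/49892) = 24145/6896 + sqrt(11)/149676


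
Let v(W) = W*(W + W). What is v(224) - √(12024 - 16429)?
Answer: 100352 - I*√4405 ≈ 1.0035e+5 - 66.37*I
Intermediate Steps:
v(W) = 2*W² (v(W) = W*(2*W) = 2*W²)
v(224) - √(12024 - 16429) = 2*224² - √(12024 - 16429) = 2*50176 - √(-4405) = 100352 - I*√4405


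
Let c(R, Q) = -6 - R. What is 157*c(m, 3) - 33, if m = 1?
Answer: -1132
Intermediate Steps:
157*c(m, 3) - 33 = 157*(-6 - 1*1) - 33 = 157*(-6 - 1) - 33 = 157*(-7) - 33 = -1099 - 33 = -1132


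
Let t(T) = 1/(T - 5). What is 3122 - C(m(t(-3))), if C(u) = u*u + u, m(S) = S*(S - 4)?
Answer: 12784511/4096 ≈ 3121.2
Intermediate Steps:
t(T) = 1/(-5 + T)
m(S) = S*(-4 + S)
C(u) = u + u² (C(u) = u² + u = u + u²)
3122 - C(m(t(-3))) = 3122 - (-4 + 1/(-5 - 3))/(-5 - 3)*(1 + (-4 + 1/(-5 - 3))/(-5 - 3)) = 3122 - (-4 + 1/(-8))/(-8)*(1 + (-4 + 1/(-8))/(-8)) = 3122 - (-(-4 - ⅛)/8)*(1 - (-4 - ⅛)/8) = 3122 - (-⅛*(-33/8))*(1 - ⅛*(-33/8)) = 3122 - 33*(1 + 33/64)/64 = 3122 - 33*97/(64*64) = 3122 - 1*3201/4096 = 3122 - 3201/4096 = 12784511/4096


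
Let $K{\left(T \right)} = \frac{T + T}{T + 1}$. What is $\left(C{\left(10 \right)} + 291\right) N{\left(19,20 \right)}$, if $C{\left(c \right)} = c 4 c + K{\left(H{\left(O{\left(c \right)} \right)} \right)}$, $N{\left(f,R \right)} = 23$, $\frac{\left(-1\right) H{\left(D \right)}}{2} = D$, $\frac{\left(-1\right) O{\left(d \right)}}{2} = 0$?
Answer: $15893$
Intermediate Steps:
$O{\left(d \right)} = 0$ ($O{\left(d \right)} = \left(-2\right) 0 = 0$)
$H{\left(D \right)} = - 2 D$
$K{\left(T \right)} = \frac{2 T}{1 + T}$
$C{\left(c \right)} = 4 c^{2}$ ($C{\left(c \right)} = c 4 c + \frac{2 \left(\left(-2\right) 0\right)}{1 - 0} = 4 c c + 2 \cdot 0 \frac{1}{1 + 0} = 4 c^{2} + 2 \cdot 0 \cdot 1^{-1} = 4 c^{2} + 2 \cdot 0 \cdot 1 = 4 c^{2} + 0 = 4 c^{2}$)
$\left(C{\left(10 \right)} + 291\right) N{\left(19,20 \right)} = \left(4 \cdot 10^{2} + 291\right) 23 = \left(4 \cdot 100 + 291\right) 23 = \left(400 + 291\right) 23 = 691 \cdot 23 = 15893$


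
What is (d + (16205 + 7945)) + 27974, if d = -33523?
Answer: 18601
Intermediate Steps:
(d + (16205 + 7945)) + 27974 = (-33523 + (16205 + 7945)) + 27974 = (-33523 + 24150) + 27974 = -9373 + 27974 = 18601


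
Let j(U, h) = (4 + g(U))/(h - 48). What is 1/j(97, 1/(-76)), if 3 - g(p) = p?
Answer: 3649/6840 ≈ 0.53348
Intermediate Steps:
g(p) = 3 - p
j(U, h) = (7 - U)/(-48 + h) (j(U, h) = (4 + (3 - U))/(h - 48) = (7 - U)/(-48 + h))
1/j(97, 1/(-76)) = 1/((7 - 1*97)/(-48 + 1/(-76))) = 1/((7 - 97)/(-48 - 1/76)) = 1/(-90/(-3649/76)) = 1/(-76/3649*(-90)) = 1/(6840/3649) = 3649/6840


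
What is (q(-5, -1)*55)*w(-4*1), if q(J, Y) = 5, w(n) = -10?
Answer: -2750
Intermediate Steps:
(q(-5, -1)*55)*w(-4*1) = (5*55)*(-10) = 275*(-10) = -2750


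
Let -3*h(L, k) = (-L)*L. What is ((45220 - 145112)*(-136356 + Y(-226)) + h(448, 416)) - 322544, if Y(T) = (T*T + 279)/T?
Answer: 40929950458/3 ≈ 1.3643e+10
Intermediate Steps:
h(L, k) = L²/3 (h(L, k) = -(-L)*L/3 = -(-1)*L²/3 = L²/3)
Y(T) = (279 + T²)/T (Y(T) = (T² + 279)/T = (279 + T²)/T)
((45220 - 145112)*(-136356 + Y(-226)) + h(448, 416)) - 322544 = ((45220 - 145112)*(-136356 + (-226 + 279/(-226))) + (⅓)*448²) - 322544 = (-99892*(-136356 + (-226 + 279*(-1/226))) + (⅓)*200704) - 322544 = (-99892*(-136356 + (-226 - 279/226)) + 200704/3) - 322544 = (-99892*(-136356 - 51355/226) + 200704/3) - 322544 = (-99892*(-30867811/226) + 200704/3) - 322544 = (13643572462 + 200704/3) - 322544 = 40930918090/3 - 322544 = 40929950458/3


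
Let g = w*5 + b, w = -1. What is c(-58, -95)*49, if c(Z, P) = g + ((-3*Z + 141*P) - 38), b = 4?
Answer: -649740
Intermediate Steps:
g = -1 (g = -1*5 + 4 = -5 + 4 = -1)
c(Z, P) = -39 - 3*Z + 141*P (c(Z, P) = -1 + ((-3*Z + 141*P) - 38) = -1 + (-38 - 3*Z + 141*P) = -39 - 3*Z + 141*P)
c(-58, -95)*49 = (-39 - 3*(-58) + 141*(-95))*49 = (-39 + 174 - 13395)*49 = -13260*49 = -649740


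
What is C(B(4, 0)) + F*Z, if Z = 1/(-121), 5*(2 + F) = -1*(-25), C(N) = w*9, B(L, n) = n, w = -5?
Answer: -5448/121 ≈ -45.025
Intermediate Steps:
C(N) = -45 (C(N) = -5*9 = -45)
F = 3 (F = -2 + (-1*(-25))/5 = -2 + (⅕)*25 = -2 + 5 = 3)
Z = -1/121 ≈ -0.0082645
C(B(4, 0)) + F*Z = -45 + 3*(-1/121) = -45 - 3/121 = -5448/121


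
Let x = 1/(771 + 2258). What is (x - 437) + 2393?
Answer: 5924725/3029 ≈ 1956.0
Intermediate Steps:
x = 1/3029 ≈ 0.00033014
(x - 437) + 2393 = (1/3029 - 437) + 2393 = -1323672/3029 + 2393 = 5924725/3029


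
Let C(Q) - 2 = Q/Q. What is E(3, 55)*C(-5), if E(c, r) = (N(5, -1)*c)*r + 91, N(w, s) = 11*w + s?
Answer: 27003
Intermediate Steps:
C(Q) = 3 (C(Q) = 2 + Q/Q = 2 + 1 = 3)
N(w, s) = s + 11*w
E(c, r) = 91 + 54*c*r (E(c, r) = ((-1 + 11*5)*c)*r + 91 = ((-1 + 55)*c)*r + 91 = (54*c)*r + 91 = 54*c*r + 91 = 91 + 54*c*r)
E(3, 55)*C(-5) = (91 + 54*3*55)*3 = (91 + 8910)*3 = 9001*3 = 27003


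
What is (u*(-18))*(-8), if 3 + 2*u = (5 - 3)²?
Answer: 72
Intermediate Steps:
u = ½ (u = -3/2 + (5 - 3)²/2 = -3/2 + (½)*2² = -3/2 + (½)*4 = -3/2 + 2 = ½ ≈ 0.50000)
(u*(-18))*(-8) = ((½)*(-18))*(-8) = -9*(-8) = 72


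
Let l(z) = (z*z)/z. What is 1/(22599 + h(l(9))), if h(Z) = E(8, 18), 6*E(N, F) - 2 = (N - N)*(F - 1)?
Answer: 3/67798 ≈ 4.4249e-5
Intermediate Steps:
l(z) = z (l(z) = z**2/z = z)
E(N, F) = 1/3 (E(N, F) = 1/3 + ((N - N)*(F - 1))/6 = 1/3 + (0*(-1 + F))/6 = 1/3 + (1/6)*0 = 1/3 + 0 = 1/3)
h(Z) = 1/3
1/(22599 + h(l(9))) = 1/(22599 + 1/3) = 1/(67798/3) = 3/67798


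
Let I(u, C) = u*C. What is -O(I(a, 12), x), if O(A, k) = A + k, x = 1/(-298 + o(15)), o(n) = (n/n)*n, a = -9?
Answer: 30565/283 ≈ 108.00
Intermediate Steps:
o(n) = n (o(n) = 1*n = n)
I(u, C) = C*u
x = -1/283 (x = 1/(-298 + 15) = 1/(-283) = -1/283 ≈ -0.0035336)
-O(I(a, 12), x) = -(12*(-9) - 1/283) = -(-108 - 1/283) = -1*(-30565/283) = 30565/283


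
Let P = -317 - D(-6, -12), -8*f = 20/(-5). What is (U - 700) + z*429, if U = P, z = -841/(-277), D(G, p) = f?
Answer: 157883/554 ≈ 284.99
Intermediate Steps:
f = 1/2 (f = -5/(2*(-5)) = -5*(-1)/(2*5) = -1/8*(-4) = 1/2 ≈ 0.50000)
D(G, p) = 1/2
z = 841/277 (z = -841*(-1/277) = 841/277 ≈ 3.0361)
P = -635/2 (P = -317 - 1*1/2 = -317 - 1/2 = -635/2 ≈ -317.50)
U = -635/2 ≈ -317.50
(U - 700) + z*429 = (-635/2 - 700) + (841/277)*429 = -2035/2 + 360789/277 = 157883/554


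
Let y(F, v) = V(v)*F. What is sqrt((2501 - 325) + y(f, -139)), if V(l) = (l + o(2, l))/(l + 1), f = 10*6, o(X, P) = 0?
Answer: sqrt(1183074)/23 ≈ 47.291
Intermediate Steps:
f = 60
V(l) = l/(1 + l) (V(l) = (l + 0)/(l + 1) = l/(1 + l))
y(F, v) = F*v/(1 + v) (y(F, v) = (v/(1 + v))*F = F*v/(1 + v))
sqrt((2501 - 325) + y(f, -139)) = sqrt((2501 - 325) + 60*(-139)/(1 - 139)) = sqrt(2176 + 60*(-139)/(-138)) = sqrt(2176 + 60*(-139)*(-1/138)) = sqrt(2176 + 1390/23) = sqrt(51438/23) = sqrt(1183074)/23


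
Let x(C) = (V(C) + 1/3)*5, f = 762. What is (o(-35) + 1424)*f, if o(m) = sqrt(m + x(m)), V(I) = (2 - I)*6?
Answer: 1085088 + 254*sqrt(9690) ≈ 1.1101e+6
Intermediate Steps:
V(I) = 12 - 6*I
x(C) = 185/3 - 30*C (x(C) = ((12 - 6*C) + 1/3)*5 = (37/3 - 6*C)*5 = 185/3 - 30*C)
o(m) = sqrt(185/3 - 29*m) (o(m) = sqrt(m + (185/3 - 30*m)) = sqrt(185/3 - 29*m))
(o(-35) + 1424)*f = (sqrt(555 - 261*(-35))/3 + 1424)*762 = (sqrt(555 + 9135)/3 + 1424)*762 = (sqrt(9690)/3 + 1424)*762 = (1424 + sqrt(9690)/3)*762 = 1085088 + 254*sqrt(9690)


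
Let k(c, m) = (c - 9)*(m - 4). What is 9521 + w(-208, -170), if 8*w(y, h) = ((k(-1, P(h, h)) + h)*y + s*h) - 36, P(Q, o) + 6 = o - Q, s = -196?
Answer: 31003/2 ≈ 15502.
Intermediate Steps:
P(Q, o) = -6 + o - Q (P(Q, o) = -6 + (o - Q) = -6 + o - Q)
k(c, m) = (-9 + c)*(-4 + m)
w(y, h) = -9/2 - 49*h/2 + y*(100 + h)/8 (w(y, h) = ((((36 - 9*(-6 + h - h) - 4*(-1) - (-6 + h - h)) + h)*y - 196*h) - 36)/8 = ((((36 - 9*(-6) + 4 - 1*(-6)) + h)*y - 196*h) - 36)/8 = ((((36 + 54 + 4 + 6) + h)*y - 196*h) - 36)/8 = (((100 + h)*y - 196*h) - 36)/8 = ((y*(100 + h) - 196*h) - 36)/8 = ((-196*h + y*(100 + h)) - 36)/8 = (-36 - 196*h + y*(100 + h))/8 = -9/2 - 49*h/2 + y*(100 + h)/8)
9521 + w(-208, -170) = 9521 + (-9/2 - 49/2*(-170) + (25/2)*(-208) + (⅛)*(-170)*(-208)) = 9521 + (-9/2 + 4165 - 2600 + 4420) = 9521 + 11961/2 = 31003/2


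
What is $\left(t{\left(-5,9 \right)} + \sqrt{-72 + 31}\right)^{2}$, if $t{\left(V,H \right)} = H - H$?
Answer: $-41$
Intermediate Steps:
$t{\left(V,H \right)} = 0$
$\left(t{\left(-5,9 \right)} + \sqrt{-72 + 31}\right)^{2} = \left(0 + \sqrt{-72 + 31}\right)^{2} = \left(0 + \sqrt{-41}\right)^{2} = \left(0 + i \sqrt{41}\right)^{2} = \left(i \sqrt{41}\right)^{2} = -41$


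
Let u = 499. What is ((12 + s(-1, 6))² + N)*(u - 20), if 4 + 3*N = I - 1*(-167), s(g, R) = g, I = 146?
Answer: 107296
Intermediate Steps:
N = 103 (N = -4/3 + (146 - 1*(-167))/3 = -4/3 + (146 + 167)/3 = -4/3 + (⅓)*313 = -4/3 + 313/3 = 103)
((12 + s(-1, 6))² + N)*(u - 20) = ((12 - 1)² + 103)*(499 - 20) = (11² + 103)*479 = (121 + 103)*479 = 224*479 = 107296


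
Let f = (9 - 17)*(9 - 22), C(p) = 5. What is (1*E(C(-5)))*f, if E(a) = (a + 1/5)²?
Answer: 70304/25 ≈ 2812.2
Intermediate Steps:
E(a) = (⅕ + a)² (E(a) = (a + ⅕)² = (⅕ + a)²)
f = 104 (f = -8*(-13) = 104)
(1*E(C(-5)))*f = (1*((1 + 5*5)²/25))*104 = (1*((1 + 25)²/25))*104 = (1*((1/25)*26²))*104 = (1*((1/25)*676))*104 = (1*(676/25))*104 = (676/25)*104 = 70304/25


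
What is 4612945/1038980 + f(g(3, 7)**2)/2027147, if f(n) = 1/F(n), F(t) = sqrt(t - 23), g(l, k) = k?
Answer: 922589/207796 + sqrt(26)/52705822 ≈ 4.4399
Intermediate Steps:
F(t) = sqrt(-23 + t)
f(n) = 1/sqrt(-23 + n) (f(n) = 1/(sqrt(-23 + n)) = 1/sqrt(-23 + n))
4612945/1038980 + f(g(3, 7)**2)/2027147 = 4612945/1038980 + 1/(sqrt(-23 + 7**2)*2027147) = 4612945*(1/1038980) + (1/2027147)/sqrt(-23 + 49) = 922589/207796 + (1/2027147)/sqrt(26) = 922589/207796 + (sqrt(26)/26)*(1/2027147) = 922589/207796 + sqrt(26)/52705822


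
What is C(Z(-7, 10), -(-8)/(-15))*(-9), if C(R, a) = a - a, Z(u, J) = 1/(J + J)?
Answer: 0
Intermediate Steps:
Z(u, J) = 1/(2*J)
C(R, a) = 0
C(Z(-7, 10), -(-8)/(-15))*(-9) = 0*(-9) = 0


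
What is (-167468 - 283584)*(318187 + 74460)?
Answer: -177104214644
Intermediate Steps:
(-167468 - 283584)*(318187 + 74460) = -451052*392647 = -177104214644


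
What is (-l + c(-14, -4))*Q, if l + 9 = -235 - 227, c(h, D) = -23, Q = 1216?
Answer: 544768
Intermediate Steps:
l = -471 (l = -9 + (-235 - 227) = -9 - 462 = -471)
(-l + c(-14, -4))*Q = (-1*(-471) - 23)*1216 = (471 - 23)*1216 = 448*1216 = 544768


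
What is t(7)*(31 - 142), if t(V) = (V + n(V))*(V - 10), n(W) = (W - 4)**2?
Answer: 5328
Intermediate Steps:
n(W) = (-4 + W)**2
t(V) = (-10 + V)*(V + (-4 + V)**2) (t(V) = (V + (-4 + V)**2)*(V - 10) = (V + (-4 + V)**2)*(-10 + V) = (-10 + V)*(V + (-4 + V)**2))
t(7)*(31 - 142) = (-160 + 7**3 - 17*7**2 + 86*7)*(31 - 142) = (-160 + 343 - 17*49 + 602)*(-111) = (-160 + 343 - 833 + 602)*(-111) = -48*(-111) = 5328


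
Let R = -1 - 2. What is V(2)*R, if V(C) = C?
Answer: -6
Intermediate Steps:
R = -3
V(2)*R = 2*(-3) = -6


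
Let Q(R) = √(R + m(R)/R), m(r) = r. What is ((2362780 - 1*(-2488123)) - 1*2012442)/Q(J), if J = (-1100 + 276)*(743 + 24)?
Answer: -2838461*I*√70223/210669 ≈ -3570.4*I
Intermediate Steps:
J = -632008 (J = -824*767 = -632008)
Q(R) = √(1 + R) (Q(R) = √(R + R/R) = √(R + 1) = √(1 + R))
((2362780 - 1*(-2488123)) - 1*2012442)/Q(J) = ((2362780 - 1*(-2488123)) - 1*2012442)/(√(1 - 632008)) = ((2362780 + 2488123) - 2012442)/(√(-632007)) = (4850903 - 2012442)/((3*I*√70223)) = 2838461*(-I*√70223/210669) = -2838461*I*√70223/210669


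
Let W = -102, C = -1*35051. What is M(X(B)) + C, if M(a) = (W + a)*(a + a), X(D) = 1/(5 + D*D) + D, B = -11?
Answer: -258516593/7938 ≈ -32567.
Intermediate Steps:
C = -35051
X(D) = D + 1/(5 + D²) (X(D) = 1/(5 + D²) + D = D + 1/(5 + D²))
M(a) = 2*a*(-102 + a) (M(a) = (-102 + a)*(a + a) = (-102 + a)*(2*a) = 2*a*(-102 + a))
M(X(B)) + C = 2*((1 + (-11)³ + 5*(-11))/(5 + (-11)²))*(-102 + (1 + (-11)³ + 5*(-11))/(5 + (-11)²)) - 35051 = 2*((1 - 1331 - 55)/(5 + 121))*(-102 + (1 - 1331 - 55)/(5 + 121)) - 35051 = 2*(-1385/126)*(-102 - 1385/126) - 35051 = 2*(-1385/126)*(-14237/126) - 35051 = 19718245/7938 - 35051 = -258516593/7938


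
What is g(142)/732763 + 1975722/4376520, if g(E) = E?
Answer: 241392907621/534491987460 ≈ 0.45163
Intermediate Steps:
g(142)/732763 + 1975722/4376520 = 142/732763 + 1975722/4376520 = 142*(1/732763) + 1975722*(1/4376520) = 142/732763 + 329287/729420 = 241392907621/534491987460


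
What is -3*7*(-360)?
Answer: 7560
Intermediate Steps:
-3*7*(-360) = -21*(-360) = 7560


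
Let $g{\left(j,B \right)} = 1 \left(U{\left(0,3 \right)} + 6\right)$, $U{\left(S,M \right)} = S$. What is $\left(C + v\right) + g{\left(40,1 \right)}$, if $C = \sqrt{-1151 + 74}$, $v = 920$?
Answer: $926 + i \sqrt{1077} \approx 926.0 + 32.818 i$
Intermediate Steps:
$g{\left(j,B \right)} = 6$ ($g{\left(j,B \right)} = 1 \left(0 + 6\right) = 1 \cdot 6 = 6$)
$C = i \sqrt{1077}$ ($C = \sqrt{-1077} = i \sqrt{1077} \approx 32.818 i$)
$\left(C + v\right) + g{\left(40,1 \right)} = \left(i \sqrt{1077} + 920\right) + 6 = \left(920 + i \sqrt{1077}\right) + 6 = 926 + i \sqrt{1077}$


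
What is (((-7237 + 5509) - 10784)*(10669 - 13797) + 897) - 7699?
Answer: 39130734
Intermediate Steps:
(((-7237 + 5509) - 10784)*(10669 - 13797) + 897) - 7699 = ((-1728 - 10784)*(-3128) + 897) - 7699 = (-12512*(-3128) + 897) - 7699 = (39137536 + 897) - 7699 = 39138433 - 7699 = 39130734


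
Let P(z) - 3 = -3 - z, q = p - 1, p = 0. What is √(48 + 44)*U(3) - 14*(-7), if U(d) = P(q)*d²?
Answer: 98 + 18*√23 ≈ 184.32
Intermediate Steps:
q = -1 (q = 0 - 1 = -1)
P(z) = -z (P(z) = 3 + (-3 - z) = -z)
U(d) = d² (U(d) = (-1*(-1))*d² = 1*d² = d²)
√(48 + 44)*U(3) - 14*(-7) = √(48 + 44)*3² - 14*(-7) = √92*9 + 98 = (2*√23)*9 + 98 = 18*√23 + 98 = 98 + 18*√23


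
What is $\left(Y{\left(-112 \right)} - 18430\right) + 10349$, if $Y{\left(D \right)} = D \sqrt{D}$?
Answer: $-8081 - 448 i \sqrt{7} \approx -8081.0 - 1185.3 i$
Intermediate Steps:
$Y{\left(D \right)} = D^{\frac{3}{2}}$
$\left(Y{\left(-112 \right)} - 18430\right) + 10349 = \left(\left(-112\right)^{\frac{3}{2}} - 18430\right) + 10349 = \left(- 448 i \sqrt{7} - 18430\right) + 10349 = \left(-18430 - 448 i \sqrt{7}\right) + 10349 = -8081 - 448 i \sqrt{7}$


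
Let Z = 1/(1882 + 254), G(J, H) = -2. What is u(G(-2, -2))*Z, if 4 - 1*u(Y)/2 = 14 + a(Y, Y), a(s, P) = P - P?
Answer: -5/534 ≈ -0.0093633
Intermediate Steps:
a(s, P) = 0
Z = 1/2136 ≈ 0.00046816
u(Y) = -20 (u(Y) = 8 - 2*(14 + 0) = 8 - 2*14 = 8 - 28 = -20)
u(G(-2, -2))*Z = -20*1/2136 = -5/534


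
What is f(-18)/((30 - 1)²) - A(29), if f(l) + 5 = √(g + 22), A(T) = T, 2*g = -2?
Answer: -24394/841 + √21/841 ≈ -29.000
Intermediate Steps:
g = -1 (g = (½)*(-2) = -1)
f(l) = -5 + √21 (f(l) = -5 + √(-1 + 22) = -5 + √21)
f(-18)/((30 - 1)²) - A(29) = (-5 + √21)/((30 - 1)²) - 1*29 = (-5 + √21)/(29²) - 29 = (-5 + √21)/841 - 29 = (-5 + √21)*(1/841) - 29 = (-5/841 + √21/841) - 29 = -24394/841 + √21/841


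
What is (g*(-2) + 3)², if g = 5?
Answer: 49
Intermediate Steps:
(g*(-2) + 3)² = (5*(-2) + 3)² = (-10 + 3)² = (-7)² = 49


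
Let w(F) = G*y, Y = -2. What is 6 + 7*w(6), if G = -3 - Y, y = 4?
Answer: -22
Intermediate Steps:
G = -1 (G = -3 - 1*(-2) = -3 + 2 = -1)
w(F) = -4 (w(F) = -1*4 = -4)
6 + 7*w(6) = 6 + 7*(-4) = 6 - 28 = -22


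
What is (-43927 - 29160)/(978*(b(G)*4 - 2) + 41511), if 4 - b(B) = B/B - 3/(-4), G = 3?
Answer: -73087/48357 ≈ -1.5114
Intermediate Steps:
b(B) = 9/4 (b(B) = 4 - (B/B - 3/(-4)) = 4 - (1 - 3*(-1/4)) = 4 - (1 + 3/4) = 4 - 1*7/4 = 4 - 7/4 = 9/4)
(-43927 - 29160)/(978*(b(G)*4 - 2) + 41511) = (-43927 - 29160)/(978*((9/4)*4 - 2) + 41511) = -73087/(978*(9 - 2) + 41511) = -73087/(978*7 + 41511) = -73087/(6846 + 41511) = -73087/48357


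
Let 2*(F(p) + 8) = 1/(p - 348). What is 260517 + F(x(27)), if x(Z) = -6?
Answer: 184440371/708 ≈ 2.6051e+5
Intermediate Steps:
F(p) = -8 + 1/(2*(-348 + p)) (F(p) = -8 + 1/(2*(p - 348)) = -8 + 1/(2*(-348 + p)))
260517 + F(x(27)) = 260517 + (5569 - 16*(-6))/(2*(-348 - 6)) = 260517 + (½)*(5569 + 96)/(-354) = 260517 + (½)*(-1/354)*5665 = 260517 - 5665/708 = 184440371/708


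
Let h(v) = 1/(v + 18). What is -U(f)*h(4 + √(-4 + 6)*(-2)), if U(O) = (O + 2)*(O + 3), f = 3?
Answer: -165/119 - 15*√2/119 ≈ -1.5648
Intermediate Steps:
h(v) = 1/(18 + v)
U(O) = (2 + O)*(3 + O)
-U(f)*h(4 + √(-4 + 6)*(-2)) = -(6 + 3² + 5*3)/(18 + (4 + √(-4 + 6)*(-2))) = -(6 + 9 + 15)/(18 + (4 + √2*(-2))) = -30/(18 + (4 - 2*√2)) = -30/(22 - 2*√2)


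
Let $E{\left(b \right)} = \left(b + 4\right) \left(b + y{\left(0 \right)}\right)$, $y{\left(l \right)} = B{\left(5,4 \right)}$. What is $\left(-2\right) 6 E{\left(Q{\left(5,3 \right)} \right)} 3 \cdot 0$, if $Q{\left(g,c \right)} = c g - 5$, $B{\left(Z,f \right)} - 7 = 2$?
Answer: $0$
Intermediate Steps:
$B{\left(Z,f \right)} = 9$ ($B{\left(Z,f \right)} = 7 + 2 = 9$)
$Q{\left(g,c \right)} = -5 + c g$
$y{\left(l \right)} = 9$
$E{\left(b \right)} = \left(4 + b\right) \left(9 + b\right)$ ($E{\left(b \right)} = \left(b + 4\right) \left(b + 9\right) = \left(4 + b\right) \left(9 + b\right)$)
$\left(-2\right) 6 E{\left(Q{\left(5,3 \right)} \right)} 3 \cdot 0 = \left(-2\right) 6 \left(36 + \left(-5 + 3 \cdot 5\right)^{2} + 13 \left(-5 + 3 \cdot 5\right)\right) 3 \cdot 0 = - 12 \left(36 + \left(-5 + 15\right)^{2} + 13 \left(-5 + 15\right)\right) 0 = - 12 \left(36 + 10^{2} + 13 \cdot 10\right) 0 = - 12 \left(36 + 100 + 130\right) 0 = \left(-12\right) 266 \cdot 0 = \left(-3192\right) 0 = 0$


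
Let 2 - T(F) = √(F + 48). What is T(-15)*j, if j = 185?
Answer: 370 - 185*√33 ≈ -692.74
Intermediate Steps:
T(F) = 2 - √(48 + F) (T(F) = 2 - √(F + 48) = 2 - √(48 + F))
T(-15)*j = (2 - √(48 - 15))*185 = (2 - √33)*185 = 370 - 185*√33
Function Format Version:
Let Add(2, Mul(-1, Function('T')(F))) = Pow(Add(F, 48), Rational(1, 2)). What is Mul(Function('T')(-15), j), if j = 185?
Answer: Add(370, Mul(-185, Pow(33, Rational(1, 2)))) ≈ -692.74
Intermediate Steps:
Function('T')(F) = Add(2, Mul(-1, Pow(Add(48, F), Rational(1, 2)))) (Function('T')(F) = Add(2, Mul(-1, Pow(Add(F, 48), Rational(1, 2)))) = Add(2, Mul(-1, Pow(Add(48, F), Rational(1, 2)))))
Mul(Function('T')(-15), j) = Mul(Add(2, Mul(-1, Pow(Add(48, -15), Rational(1, 2)))), 185) = Mul(Add(2, Mul(-1, Pow(33, Rational(1, 2)))), 185) = Add(370, Mul(-185, Pow(33, Rational(1, 2))))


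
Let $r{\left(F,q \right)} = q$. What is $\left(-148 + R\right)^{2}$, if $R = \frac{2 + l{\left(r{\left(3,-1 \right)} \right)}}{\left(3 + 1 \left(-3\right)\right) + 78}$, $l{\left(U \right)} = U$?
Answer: $\frac{133240849}{6084} \approx 21900.0$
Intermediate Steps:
$R = \frac{1}{78}$ ($R = \frac{2 - 1}{\left(3 + 1 \left(-3\right)\right) + 78} = 1 \frac{1}{\left(3 - 3\right) + 78} = 1 \frac{1}{0 + 78} = 1 \cdot \frac{1}{78} = \frac{1}{78} \approx 0.012821$)
$\left(-148 + R\right)^{2} = \left(-148 + \frac{1}{78}\right)^{2} = \left(- \frac{11543}{78}\right)^{2} = \frac{133240849}{6084}$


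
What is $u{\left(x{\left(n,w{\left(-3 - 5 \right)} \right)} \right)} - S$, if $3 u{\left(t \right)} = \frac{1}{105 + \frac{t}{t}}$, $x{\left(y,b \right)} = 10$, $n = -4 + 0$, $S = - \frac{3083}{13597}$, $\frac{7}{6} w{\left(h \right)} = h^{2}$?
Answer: $\frac{993991}{4323846} \approx 0.22989$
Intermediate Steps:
$w{\left(h \right)} = \frac{6 h^{2}}{7}$
$S = - \frac{3083}{13597}$ ($S = \left(-3083\right) \frac{1}{13597} = - \frac{3083}{13597} \approx -0.22674$)
$n = -4$
$u{\left(t \right)} = \frac{1}{318}$ ($u{\left(t \right)} = \frac{1}{3 \left(105 + \frac{t}{t}\right)} = \frac{1}{3 \left(105 + 1\right)} = \frac{1}{3 \cdot 106} = \frac{1}{3} \cdot \frac{1}{106} = \frac{1}{318}$)
$u{\left(x{\left(n,w{\left(-3 - 5 \right)} \right)} \right)} - S = \frac{1}{318} - - \frac{3083}{13597} = \frac{1}{318} + \frac{3083}{13597} = \frac{993991}{4323846}$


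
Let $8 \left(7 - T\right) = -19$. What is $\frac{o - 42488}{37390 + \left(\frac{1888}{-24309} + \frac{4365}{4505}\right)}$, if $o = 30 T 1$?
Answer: $- \frac{3697718004243}{3275802372716} \approx -1.1288$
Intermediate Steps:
$T = \frac{75}{8}$ ($T = 7 - - \frac{19}{8} = 7 + \frac{19}{8} = \frac{75}{8} \approx 9.375$)
$o = \frac{1125}{4}$ ($o = 30 \cdot \frac{75}{8} \cdot 1 = \frac{1125}{4} \cdot 1 = \frac{1125}{4} \approx 281.25$)
$\frac{o - 42488}{37390 + \left(\frac{1888}{-24309} + \frac{4365}{4505}\right)} = \frac{\frac{1125}{4} - 42488}{37390 + \left(\frac{1888}{-24309} + \frac{4365}{4505}\right)} = - \frac{168827}{4 \left(37390 + \left(1888 \left(- \frac{1}{24309}\right) + 4365 \cdot \frac{1}{4505}\right)\right)} = - \frac{168827}{4 \left(37390 + \left(- \frac{1888}{24309} + \frac{873}{901}\right)\right)} = - \frac{168827}{4 \left(37390 + \frac{19520669}{21902409}\right)} = - \frac{168827}{4 \cdot \frac{818950593179}{21902409}} = \left(- \frac{168827}{4}\right) \frac{21902409}{818950593179} = - \frac{3697718004243}{3275802372716}$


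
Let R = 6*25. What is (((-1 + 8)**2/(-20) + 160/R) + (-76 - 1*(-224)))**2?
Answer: 77387209/3600 ≈ 21496.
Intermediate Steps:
R = 150
(((-1 + 8)**2/(-20) + 160/R) + (-76 - 1*(-224)))**2 = (((-1 + 8)**2/(-20) + 160/150) + (-76 - 1*(-224)))**2 = ((7**2*(-1/20) + 160*(1/150)) + (-76 + 224))**2 = ((49*(-1/20) + 16/15) + 148)**2 = ((-49/20 + 16/15) + 148)**2 = (-83/60 + 148)**2 = (8797/60)**2 = 77387209/3600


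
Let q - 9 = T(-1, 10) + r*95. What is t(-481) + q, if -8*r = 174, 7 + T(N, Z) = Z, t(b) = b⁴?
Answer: 214111641067/4 ≈ 5.3528e+10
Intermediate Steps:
T(N, Z) = -7 + Z
r = -87/4 (r = -⅛*174 = -87/4 ≈ -21.750)
q = -8217/4 (q = 9 + ((-7 + 10) - 87/4*95) = 9 + (3 - 8265/4) = 9 - 8253/4 = -8217/4 ≈ -2054.3)
t(-481) + q = (-481)⁴ - 8217/4 = 53527912321 - 8217/4 = 214111641067/4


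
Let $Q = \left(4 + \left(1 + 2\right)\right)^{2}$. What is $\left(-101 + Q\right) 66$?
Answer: $-3432$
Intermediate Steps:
$Q = 49$ ($Q = \left(4 + 3\right)^{2} = 7^{2} = 49$)
$\left(-101 + Q\right) 66 = \left(-101 + 49\right) 66 = \left(-52\right) 66 = -3432$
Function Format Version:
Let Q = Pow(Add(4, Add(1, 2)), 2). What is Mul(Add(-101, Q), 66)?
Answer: -3432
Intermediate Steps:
Q = 49 (Q = Pow(Add(4, 3), 2) = Pow(7, 2) = 49)
Mul(Add(-101, Q), 66) = Mul(Add(-101, 49), 66) = Mul(-52, 66) = -3432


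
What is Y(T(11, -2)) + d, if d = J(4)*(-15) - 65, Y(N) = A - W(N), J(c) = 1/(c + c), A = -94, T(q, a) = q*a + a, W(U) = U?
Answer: -1095/8 ≈ -136.88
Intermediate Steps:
T(q, a) = a + a*q (T(q, a) = a*q + a = a + a*q)
J(c) = 1/(2*c)
Y(N) = -94 - N
d = -535/8 (d = ((½)/4)*(-15) - 65 = ((½)*(¼))*(-15) - 65 = (⅛)*(-15) - 65 = -15/8 - 65 = -535/8 ≈ -66.875)
Y(T(11, -2)) + d = (-94 - (-2)*(1 + 11)) - 535/8 = (-94 - (-2)*12) - 535/8 = (-94 - 1*(-24)) - 535/8 = (-94 + 24) - 535/8 = -70 - 535/8 = -1095/8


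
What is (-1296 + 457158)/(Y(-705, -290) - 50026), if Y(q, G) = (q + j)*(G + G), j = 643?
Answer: -227931/7033 ≈ -32.409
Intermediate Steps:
Y(q, G) = 2*G*(643 + q) (Y(q, G) = (q + 643)*(G + G) = (643 + q)*(2*G) = 2*G*(643 + q))
(-1296 + 457158)/(Y(-705, -290) - 50026) = (-1296 + 457158)/(2*(-290)*(643 - 705) - 50026) = 455862/(2*(-290)*(-62) - 50026) = 455862/(35960 - 50026) = 455862/(-14066) = 455862*(-1/14066) = -227931/7033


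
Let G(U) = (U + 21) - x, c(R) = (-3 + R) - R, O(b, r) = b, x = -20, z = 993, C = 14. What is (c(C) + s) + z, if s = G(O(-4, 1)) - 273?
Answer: 754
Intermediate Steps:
c(R) = -3
G(U) = 41 + U (G(U) = (U + 21) - 1*(-20) = (21 + U) + 20 = 41 + U)
s = -236 (s = (41 - 4) - 273 = 37 - 273 = -236)
(c(C) + s) + z = (-3 - 236) + 993 = -239 + 993 = 754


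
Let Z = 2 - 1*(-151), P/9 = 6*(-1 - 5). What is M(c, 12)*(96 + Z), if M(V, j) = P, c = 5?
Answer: -80676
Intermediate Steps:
P = -324 (P = 9*(6*(-1 - 5)) = 9*(6*(-6)) = 9*(-36) = -324)
M(V, j) = -324
Z = 153 (Z = 2 + 151 = 153)
M(c, 12)*(96 + Z) = -324*(96 + 153) = -324*249 = -80676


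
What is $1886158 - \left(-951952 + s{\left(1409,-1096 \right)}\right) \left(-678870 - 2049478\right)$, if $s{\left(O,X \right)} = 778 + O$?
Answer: $-2591287552062$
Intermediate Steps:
$1886158 - \left(-951952 + s{\left(1409,-1096 \right)}\right) \left(-678870 - 2049478\right) = 1886158 - \left(-951952 + \left(778 + 1409\right)\right) \left(-678870 - 2049478\right) = 1886158 - \left(-951952 + 2187\right) \left(-2728348\right) = 1886158 - \left(-949765\right) \left(-2728348\right) = 1886158 - 2591289438220 = -2591287552062$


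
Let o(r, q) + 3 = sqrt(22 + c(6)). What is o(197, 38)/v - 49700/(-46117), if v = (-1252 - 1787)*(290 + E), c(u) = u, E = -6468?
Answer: 311038159683/288614666738 + sqrt(7)/9387471 ≈ 1.0777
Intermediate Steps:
o(r, q) = -3 + 2*sqrt(7) (o(r, q) = -3 + sqrt(22 + 6) = -3 + sqrt(28) = -3 + 2*sqrt(7))
v = 18774942 (v = (-1252 - 1787)*(290 - 6468) = -3039*(-6178) = 18774942)
o(197, 38)/v - 49700/(-46117) = (-3 + 2*sqrt(7))/18774942 - 49700/(-46117) = (-3 + 2*sqrt(7))*(1/18774942) - 49700*(-1/46117) = (-1/6258314 + sqrt(7)/9387471) + 49700/46117 = 311038159683/288614666738 + sqrt(7)/9387471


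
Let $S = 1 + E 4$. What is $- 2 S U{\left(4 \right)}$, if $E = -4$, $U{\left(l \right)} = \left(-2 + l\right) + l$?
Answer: $180$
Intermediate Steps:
$U{\left(l \right)} = -2 + 2 l$
$S = -15$ ($S = 1 - 16 = -15$)
$- 2 S U{\left(4 \right)} = \left(-2\right) \left(-15\right) \left(-2 + 2 \cdot 4\right) = 30 \left(-2 + 8\right) = 30 \cdot 6 = 180$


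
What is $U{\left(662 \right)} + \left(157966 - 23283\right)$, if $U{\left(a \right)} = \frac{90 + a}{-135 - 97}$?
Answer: $\frac{3905713}{29} \approx 1.3468 \cdot 10^{5}$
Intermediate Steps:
$U{\left(a \right)} = - \frac{45}{116} - \frac{a}{232}$ ($U{\left(a \right)} = \frac{90 + a}{-232} = \left(90 + a\right) \left(- \frac{1}{232}\right) = - \frac{45}{116} - \frac{a}{232}$)
$U{\left(662 \right)} + \left(157966 - 23283\right) = \left(- \frac{45}{116} - \frac{331}{116}\right) + \left(157966 - 23283\right) = \left(- \frac{45}{116} - \frac{331}{116}\right) + 134683 = - \frac{94}{29} + 134683 = \frac{3905713}{29}$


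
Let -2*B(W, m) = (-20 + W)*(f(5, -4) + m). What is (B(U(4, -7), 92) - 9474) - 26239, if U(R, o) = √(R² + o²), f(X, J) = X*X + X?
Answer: -34493 - 61*√65 ≈ -34985.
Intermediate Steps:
f(X, J) = X + X² (f(X, J) = X² + X = X + X²)
B(W, m) = -(-20 + W)*(30 + m)/2 (B(W, m) = -(-20 + W)*(5*(1 + 5) + m)/2 = -(-20 + W)*(5*6 + m)/2 = -(-20 + W)*(30 + m)/2)
(B(U(4, -7), 92) - 9474) - 26239 = ((300 - 15*√(4² + (-7)²) + 10*92 - ½*√(4² + (-7)²)*92) - 9474) - 26239 = ((300 - 15*√(16 + 49) + 920 - ½*√(16 + 49)*92) - 9474) - 26239 = ((300 - 15*√65 + 920 - ½*√65*92) - 9474) - 26239 = ((300 - 15*√65 + 920 - 46*√65) - 9474) - 26239 = ((1220 - 61*√65) - 9474) - 26239 = (-8254 - 61*√65) - 26239 = -34493 - 61*√65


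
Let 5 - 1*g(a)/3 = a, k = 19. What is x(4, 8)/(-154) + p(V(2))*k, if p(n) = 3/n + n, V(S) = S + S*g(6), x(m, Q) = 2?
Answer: -27801/308 ≈ -90.263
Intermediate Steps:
g(a) = 15 - 3*a
V(S) = -2*S (V(S) = S + S*(15 - 3*6) = S + S*(15 - 18) = S + S*(-3) = S - 3*S = -2*S)
p(n) = n + 3/n
x(4, 8)/(-154) + p(V(2))*k = 2/(-154) + (-2*2 + 3/((-2*2)))*19 = 2*(-1/154) + (-4 + 3/(-4))*19 = -1/77 + (-4 + 3*(-1/4))*19 = -1/77 + (-4 - 3/4)*19 = -1/77 - 19/4*19 = -1/77 - 361/4 = -27801/308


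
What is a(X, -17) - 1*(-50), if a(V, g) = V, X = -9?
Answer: 41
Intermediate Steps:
a(X, -17) - 1*(-50) = -9 - 1*(-50) = -9 + 50 = 41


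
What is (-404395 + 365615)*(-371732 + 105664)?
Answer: 10318117040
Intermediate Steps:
(-404395 + 365615)*(-371732 + 105664) = -38780*(-266068) = 10318117040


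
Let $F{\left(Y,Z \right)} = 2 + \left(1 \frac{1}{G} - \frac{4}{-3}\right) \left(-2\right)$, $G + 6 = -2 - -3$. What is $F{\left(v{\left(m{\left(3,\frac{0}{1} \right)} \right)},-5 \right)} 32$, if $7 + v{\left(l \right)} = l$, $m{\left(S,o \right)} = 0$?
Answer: $- \frac{128}{15} \approx -8.5333$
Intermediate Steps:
$G = -5$ ($G = -6 - -1 = -6 + \left(-2 + 3\right) = -6 + 1 = -5$)
$v{\left(l \right)} = -7 + l$
$F{\left(Y,Z \right)} = - \frac{4}{15}$ ($F{\left(Y,Z \right)} = 2 + \left(1 \frac{1}{-5} - \frac{4}{-3}\right) \left(-2\right) = 2 + \left(1 \left(- \frac{1}{5}\right) - - \frac{4}{3}\right) \left(-2\right) = 2 + \left(- \frac{1}{5} + \frac{4}{3}\right) \left(-2\right) = 2 + \frac{17}{15} \left(-2\right) = 2 - \frac{34}{15} = - \frac{4}{15}$)
$F{\left(v{\left(m{\left(3,\frac{0}{1} \right)} \right)},-5 \right)} 32 = \left(- \frac{4}{15}\right) 32 = - \frac{128}{15}$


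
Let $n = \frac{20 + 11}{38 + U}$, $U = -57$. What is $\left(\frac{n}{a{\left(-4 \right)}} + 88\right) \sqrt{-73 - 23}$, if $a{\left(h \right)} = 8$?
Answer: $\frac{13345 i \sqrt{6}}{38} \approx 860.22 i$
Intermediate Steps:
$n = - \frac{31}{19}$ ($n = \frac{20 + 11}{38 - 57} = \frac{31}{-19} = 31 \left(- \frac{1}{19}\right) = - \frac{31}{19} \approx -1.6316$)
$\left(\frac{n}{a{\left(-4 \right)}} + 88\right) \sqrt{-73 - 23} = \left(- \frac{31}{19 \cdot 8} + 88\right) \sqrt{-73 - 23} = \left(\left(- \frac{31}{19}\right) \frac{1}{8} + 88\right) \sqrt{-96} = \left(- \frac{31}{152} + 88\right) 4 i \sqrt{6} = \frac{13345 \cdot 4 i \sqrt{6}}{152} = \frac{13345 i \sqrt{6}}{38}$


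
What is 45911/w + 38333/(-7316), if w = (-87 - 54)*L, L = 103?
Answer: -892595035/106250268 ≈ -8.4009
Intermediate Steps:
w = -14523 (w = (-87 - 54)*103 = -141*103 = -14523)
45911/w + 38333/(-7316) = 45911/(-14523) + 38333/(-7316) = 45911*(-1/14523) + 38333*(-1/7316) = -45911/14523 - 38333/7316 = -892595035/106250268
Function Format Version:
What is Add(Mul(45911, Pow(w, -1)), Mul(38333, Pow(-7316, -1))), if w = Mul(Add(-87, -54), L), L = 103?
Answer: Rational(-892595035, 106250268) ≈ -8.4009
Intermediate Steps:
w = -14523 (w = Mul(Add(-87, -54), 103) = Mul(-141, 103) = -14523)
Add(Mul(45911, Pow(w, -1)), Mul(38333, Pow(-7316, -1))) = Add(Mul(45911, Pow(-14523, -1)), Mul(38333, Pow(-7316, -1))) = Add(Mul(45911, Rational(-1, 14523)), Mul(38333, Rational(-1, 7316))) = Add(Rational(-45911, 14523), Rational(-38333, 7316)) = Rational(-892595035, 106250268)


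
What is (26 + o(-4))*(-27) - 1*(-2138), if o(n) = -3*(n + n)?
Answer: 788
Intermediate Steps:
o(n) = -6*n
(26 + o(-4))*(-27) - 1*(-2138) = (26 - 6*(-4))*(-27) - 1*(-2138) = (26 + 24)*(-27) + 2138 = 50*(-27) + 2138 = -1350 + 2138 = 788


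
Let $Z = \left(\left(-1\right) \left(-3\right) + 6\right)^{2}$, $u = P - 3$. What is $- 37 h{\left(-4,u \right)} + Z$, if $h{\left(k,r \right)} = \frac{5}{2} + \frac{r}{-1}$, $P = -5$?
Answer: $- \frac{615}{2} \approx -307.5$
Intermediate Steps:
$u = -8$ ($u = -5 - 3 = -8$)
$Z = 81$ ($Z = \left(3 + 6\right)^{2} = 9^{2} = 81$)
$h{\left(k,r \right)} = \frac{5}{2} - r$ ($h{\left(k,r \right)} = 5 \cdot \frac{1}{2} + r \left(-1\right) = \frac{5}{2} - r$)
$- 37 h{\left(-4,u \right)} + Z = - 37 \left(\frac{5}{2} - -8\right) + 81 = - 37 \left(\frac{5}{2} + 8\right) + 81 = \left(-37\right) \frac{21}{2} + 81 = - \frac{777}{2} + 81 = - \frac{615}{2}$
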